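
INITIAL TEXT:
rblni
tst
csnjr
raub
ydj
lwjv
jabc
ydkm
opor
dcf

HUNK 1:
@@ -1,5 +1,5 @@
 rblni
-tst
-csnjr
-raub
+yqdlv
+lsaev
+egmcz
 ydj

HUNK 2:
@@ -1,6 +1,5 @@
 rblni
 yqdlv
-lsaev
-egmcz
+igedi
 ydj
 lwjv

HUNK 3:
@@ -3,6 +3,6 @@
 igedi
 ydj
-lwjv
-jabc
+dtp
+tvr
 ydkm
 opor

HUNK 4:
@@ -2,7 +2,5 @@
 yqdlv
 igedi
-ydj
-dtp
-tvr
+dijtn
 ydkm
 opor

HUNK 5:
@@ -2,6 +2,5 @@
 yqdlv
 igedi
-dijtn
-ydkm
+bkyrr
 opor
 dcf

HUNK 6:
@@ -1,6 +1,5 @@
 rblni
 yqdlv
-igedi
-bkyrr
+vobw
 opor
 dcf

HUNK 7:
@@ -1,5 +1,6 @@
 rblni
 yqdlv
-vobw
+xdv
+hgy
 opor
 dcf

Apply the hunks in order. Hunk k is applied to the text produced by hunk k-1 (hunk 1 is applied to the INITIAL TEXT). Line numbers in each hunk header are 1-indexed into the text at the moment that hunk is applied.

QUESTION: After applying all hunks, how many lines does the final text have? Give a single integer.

Answer: 6

Derivation:
Hunk 1: at line 1 remove [tst,csnjr,raub] add [yqdlv,lsaev,egmcz] -> 10 lines: rblni yqdlv lsaev egmcz ydj lwjv jabc ydkm opor dcf
Hunk 2: at line 1 remove [lsaev,egmcz] add [igedi] -> 9 lines: rblni yqdlv igedi ydj lwjv jabc ydkm opor dcf
Hunk 3: at line 3 remove [lwjv,jabc] add [dtp,tvr] -> 9 lines: rblni yqdlv igedi ydj dtp tvr ydkm opor dcf
Hunk 4: at line 2 remove [ydj,dtp,tvr] add [dijtn] -> 7 lines: rblni yqdlv igedi dijtn ydkm opor dcf
Hunk 5: at line 2 remove [dijtn,ydkm] add [bkyrr] -> 6 lines: rblni yqdlv igedi bkyrr opor dcf
Hunk 6: at line 1 remove [igedi,bkyrr] add [vobw] -> 5 lines: rblni yqdlv vobw opor dcf
Hunk 7: at line 1 remove [vobw] add [xdv,hgy] -> 6 lines: rblni yqdlv xdv hgy opor dcf
Final line count: 6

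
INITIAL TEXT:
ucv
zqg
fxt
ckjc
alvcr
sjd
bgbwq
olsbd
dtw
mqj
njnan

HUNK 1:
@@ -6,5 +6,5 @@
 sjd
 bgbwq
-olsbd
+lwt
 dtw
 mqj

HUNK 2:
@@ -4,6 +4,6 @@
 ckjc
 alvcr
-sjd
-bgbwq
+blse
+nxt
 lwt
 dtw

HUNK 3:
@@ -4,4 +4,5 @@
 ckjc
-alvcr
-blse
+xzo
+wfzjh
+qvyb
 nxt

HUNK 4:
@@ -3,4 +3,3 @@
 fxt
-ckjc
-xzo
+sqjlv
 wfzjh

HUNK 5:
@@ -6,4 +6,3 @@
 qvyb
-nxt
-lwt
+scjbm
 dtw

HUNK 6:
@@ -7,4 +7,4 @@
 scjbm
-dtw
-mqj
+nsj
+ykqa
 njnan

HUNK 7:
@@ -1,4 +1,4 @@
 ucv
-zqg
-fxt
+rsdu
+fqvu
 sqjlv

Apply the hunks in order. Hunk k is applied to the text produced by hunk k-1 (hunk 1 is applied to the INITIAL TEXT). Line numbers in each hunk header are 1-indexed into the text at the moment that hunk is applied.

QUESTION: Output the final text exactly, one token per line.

Answer: ucv
rsdu
fqvu
sqjlv
wfzjh
qvyb
scjbm
nsj
ykqa
njnan

Derivation:
Hunk 1: at line 6 remove [olsbd] add [lwt] -> 11 lines: ucv zqg fxt ckjc alvcr sjd bgbwq lwt dtw mqj njnan
Hunk 2: at line 4 remove [sjd,bgbwq] add [blse,nxt] -> 11 lines: ucv zqg fxt ckjc alvcr blse nxt lwt dtw mqj njnan
Hunk 3: at line 4 remove [alvcr,blse] add [xzo,wfzjh,qvyb] -> 12 lines: ucv zqg fxt ckjc xzo wfzjh qvyb nxt lwt dtw mqj njnan
Hunk 4: at line 3 remove [ckjc,xzo] add [sqjlv] -> 11 lines: ucv zqg fxt sqjlv wfzjh qvyb nxt lwt dtw mqj njnan
Hunk 5: at line 6 remove [nxt,lwt] add [scjbm] -> 10 lines: ucv zqg fxt sqjlv wfzjh qvyb scjbm dtw mqj njnan
Hunk 6: at line 7 remove [dtw,mqj] add [nsj,ykqa] -> 10 lines: ucv zqg fxt sqjlv wfzjh qvyb scjbm nsj ykqa njnan
Hunk 7: at line 1 remove [zqg,fxt] add [rsdu,fqvu] -> 10 lines: ucv rsdu fqvu sqjlv wfzjh qvyb scjbm nsj ykqa njnan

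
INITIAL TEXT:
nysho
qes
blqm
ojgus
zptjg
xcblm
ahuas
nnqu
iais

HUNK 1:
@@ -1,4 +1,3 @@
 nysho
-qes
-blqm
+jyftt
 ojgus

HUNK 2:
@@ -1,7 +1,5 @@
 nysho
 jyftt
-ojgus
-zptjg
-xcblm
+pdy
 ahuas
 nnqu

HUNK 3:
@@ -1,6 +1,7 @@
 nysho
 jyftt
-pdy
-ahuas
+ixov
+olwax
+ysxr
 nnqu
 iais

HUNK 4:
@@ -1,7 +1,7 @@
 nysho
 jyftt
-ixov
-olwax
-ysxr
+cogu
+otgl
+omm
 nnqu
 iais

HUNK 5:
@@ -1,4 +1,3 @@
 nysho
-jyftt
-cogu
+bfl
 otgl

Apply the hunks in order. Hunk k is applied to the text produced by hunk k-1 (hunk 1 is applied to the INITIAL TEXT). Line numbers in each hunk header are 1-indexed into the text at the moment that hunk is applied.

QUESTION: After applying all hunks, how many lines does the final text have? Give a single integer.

Answer: 6

Derivation:
Hunk 1: at line 1 remove [qes,blqm] add [jyftt] -> 8 lines: nysho jyftt ojgus zptjg xcblm ahuas nnqu iais
Hunk 2: at line 1 remove [ojgus,zptjg,xcblm] add [pdy] -> 6 lines: nysho jyftt pdy ahuas nnqu iais
Hunk 3: at line 1 remove [pdy,ahuas] add [ixov,olwax,ysxr] -> 7 lines: nysho jyftt ixov olwax ysxr nnqu iais
Hunk 4: at line 1 remove [ixov,olwax,ysxr] add [cogu,otgl,omm] -> 7 lines: nysho jyftt cogu otgl omm nnqu iais
Hunk 5: at line 1 remove [jyftt,cogu] add [bfl] -> 6 lines: nysho bfl otgl omm nnqu iais
Final line count: 6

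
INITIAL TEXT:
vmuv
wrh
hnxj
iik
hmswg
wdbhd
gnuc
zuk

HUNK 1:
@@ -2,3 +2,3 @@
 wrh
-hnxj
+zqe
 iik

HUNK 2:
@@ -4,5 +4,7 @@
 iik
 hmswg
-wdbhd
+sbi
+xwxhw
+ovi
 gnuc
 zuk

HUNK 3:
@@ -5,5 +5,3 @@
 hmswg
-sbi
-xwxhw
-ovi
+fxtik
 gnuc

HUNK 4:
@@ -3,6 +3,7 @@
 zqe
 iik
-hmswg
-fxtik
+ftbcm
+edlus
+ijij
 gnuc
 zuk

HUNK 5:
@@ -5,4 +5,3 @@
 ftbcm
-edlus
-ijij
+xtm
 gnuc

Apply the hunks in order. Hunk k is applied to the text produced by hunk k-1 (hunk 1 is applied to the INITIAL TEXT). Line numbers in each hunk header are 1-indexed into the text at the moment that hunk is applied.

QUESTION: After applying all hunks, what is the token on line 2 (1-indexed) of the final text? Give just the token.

Hunk 1: at line 2 remove [hnxj] add [zqe] -> 8 lines: vmuv wrh zqe iik hmswg wdbhd gnuc zuk
Hunk 2: at line 4 remove [wdbhd] add [sbi,xwxhw,ovi] -> 10 lines: vmuv wrh zqe iik hmswg sbi xwxhw ovi gnuc zuk
Hunk 3: at line 5 remove [sbi,xwxhw,ovi] add [fxtik] -> 8 lines: vmuv wrh zqe iik hmswg fxtik gnuc zuk
Hunk 4: at line 3 remove [hmswg,fxtik] add [ftbcm,edlus,ijij] -> 9 lines: vmuv wrh zqe iik ftbcm edlus ijij gnuc zuk
Hunk 5: at line 5 remove [edlus,ijij] add [xtm] -> 8 lines: vmuv wrh zqe iik ftbcm xtm gnuc zuk
Final line 2: wrh

Answer: wrh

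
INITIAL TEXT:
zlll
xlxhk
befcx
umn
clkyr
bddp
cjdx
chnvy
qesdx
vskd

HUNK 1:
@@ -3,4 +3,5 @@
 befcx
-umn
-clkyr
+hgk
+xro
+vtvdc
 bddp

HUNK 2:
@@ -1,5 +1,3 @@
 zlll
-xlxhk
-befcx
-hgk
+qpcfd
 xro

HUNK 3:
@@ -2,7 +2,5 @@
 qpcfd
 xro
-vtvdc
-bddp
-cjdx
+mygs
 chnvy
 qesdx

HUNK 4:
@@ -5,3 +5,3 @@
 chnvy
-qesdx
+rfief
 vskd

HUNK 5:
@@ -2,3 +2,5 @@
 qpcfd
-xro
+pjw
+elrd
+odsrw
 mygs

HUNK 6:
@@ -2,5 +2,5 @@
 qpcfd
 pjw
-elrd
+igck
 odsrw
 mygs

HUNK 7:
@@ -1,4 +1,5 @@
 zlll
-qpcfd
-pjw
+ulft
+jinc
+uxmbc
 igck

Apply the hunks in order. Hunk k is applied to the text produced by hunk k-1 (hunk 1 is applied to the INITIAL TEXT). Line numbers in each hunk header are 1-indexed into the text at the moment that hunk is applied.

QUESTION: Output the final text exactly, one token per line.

Answer: zlll
ulft
jinc
uxmbc
igck
odsrw
mygs
chnvy
rfief
vskd

Derivation:
Hunk 1: at line 3 remove [umn,clkyr] add [hgk,xro,vtvdc] -> 11 lines: zlll xlxhk befcx hgk xro vtvdc bddp cjdx chnvy qesdx vskd
Hunk 2: at line 1 remove [xlxhk,befcx,hgk] add [qpcfd] -> 9 lines: zlll qpcfd xro vtvdc bddp cjdx chnvy qesdx vskd
Hunk 3: at line 2 remove [vtvdc,bddp,cjdx] add [mygs] -> 7 lines: zlll qpcfd xro mygs chnvy qesdx vskd
Hunk 4: at line 5 remove [qesdx] add [rfief] -> 7 lines: zlll qpcfd xro mygs chnvy rfief vskd
Hunk 5: at line 2 remove [xro] add [pjw,elrd,odsrw] -> 9 lines: zlll qpcfd pjw elrd odsrw mygs chnvy rfief vskd
Hunk 6: at line 2 remove [elrd] add [igck] -> 9 lines: zlll qpcfd pjw igck odsrw mygs chnvy rfief vskd
Hunk 7: at line 1 remove [qpcfd,pjw] add [ulft,jinc,uxmbc] -> 10 lines: zlll ulft jinc uxmbc igck odsrw mygs chnvy rfief vskd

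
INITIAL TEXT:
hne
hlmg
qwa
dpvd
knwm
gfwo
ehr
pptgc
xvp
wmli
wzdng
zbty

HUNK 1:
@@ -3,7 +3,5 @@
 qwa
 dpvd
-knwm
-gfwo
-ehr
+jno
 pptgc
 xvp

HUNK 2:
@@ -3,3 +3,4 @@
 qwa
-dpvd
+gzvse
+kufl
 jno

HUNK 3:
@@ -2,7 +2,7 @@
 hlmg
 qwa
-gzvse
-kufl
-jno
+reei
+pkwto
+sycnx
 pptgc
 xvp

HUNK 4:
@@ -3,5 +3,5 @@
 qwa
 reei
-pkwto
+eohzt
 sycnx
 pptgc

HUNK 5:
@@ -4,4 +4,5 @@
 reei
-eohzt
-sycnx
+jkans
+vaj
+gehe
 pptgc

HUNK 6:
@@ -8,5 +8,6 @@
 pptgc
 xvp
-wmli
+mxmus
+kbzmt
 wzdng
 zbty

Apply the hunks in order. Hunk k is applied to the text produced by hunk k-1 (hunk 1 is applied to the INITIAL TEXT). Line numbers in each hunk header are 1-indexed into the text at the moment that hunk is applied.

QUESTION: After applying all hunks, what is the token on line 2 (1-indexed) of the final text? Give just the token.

Hunk 1: at line 3 remove [knwm,gfwo,ehr] add [jno] -> 10 lines: hne hlmg qwa dpvd jno pptgc xvp wmli wzdng zbty
Hunk 2: at line 3 remove [dpvd] add [gzvse,kufl] -> 11 lines: hne hlmg qwa gzvse kufl jno pptgc xvp wmli wzdng zbty
Hunk 3: at line 2 remove [gzvse,kufl,jno] add [reei,pkwto,sycnx] -> 11 lines: hne hlmg qwa reei pkwto sycnx pptgc xvp wmli wzdng zbty
Hunk 4: at line 3 remove [pkwto] add [eohzt] -> 11 lines: hne hlmg qwa reei eohzt sycnx pptgc xvp wmli wzdng zbty
Hunk 5: at line 4 remove [eohzt,sycnx] add [jkans,vaj,gehe] -> 12 lines: hne hlmg qwa reei jkans vaj gehe pptgc xvp wmli wzdng zbty
Hunk 6: at line 8 remove [wmli] add [mxmus,kbzmt] -> 13 lines: hne hlmg qwa reei jkans vaj gehe pptgc xvp mxmus kbzmt wzdng zbty
Final line 2: hlmg

Answer: hlmg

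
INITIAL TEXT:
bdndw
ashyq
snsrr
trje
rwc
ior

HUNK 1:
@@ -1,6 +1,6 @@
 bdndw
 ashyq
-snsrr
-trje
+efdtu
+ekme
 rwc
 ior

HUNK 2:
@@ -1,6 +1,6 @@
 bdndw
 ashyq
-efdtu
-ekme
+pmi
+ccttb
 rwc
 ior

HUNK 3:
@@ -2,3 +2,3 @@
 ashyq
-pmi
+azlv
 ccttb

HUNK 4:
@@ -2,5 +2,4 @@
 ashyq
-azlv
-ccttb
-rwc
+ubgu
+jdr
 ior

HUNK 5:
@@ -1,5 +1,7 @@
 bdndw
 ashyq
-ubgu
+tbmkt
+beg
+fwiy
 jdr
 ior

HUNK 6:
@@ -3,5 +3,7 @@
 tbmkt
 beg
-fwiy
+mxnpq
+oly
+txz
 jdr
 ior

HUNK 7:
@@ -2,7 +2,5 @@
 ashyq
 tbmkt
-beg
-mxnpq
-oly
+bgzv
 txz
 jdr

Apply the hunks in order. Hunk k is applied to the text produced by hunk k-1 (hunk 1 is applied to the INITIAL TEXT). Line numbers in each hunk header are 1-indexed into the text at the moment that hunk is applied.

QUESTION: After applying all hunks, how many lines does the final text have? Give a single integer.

Answer: 7

Derivation:
Hunk 1: at line 1 remove [snsrr,trje] add [efdtu,ekme] -> 6 lines: bdndw ashyq efdtu ekme rwc ior
Hunk 2: at line 1 remove [efdtu,ekme] add [pmi,ccttb] -> 6 lines: bdndw ashyq pmi ccttb rwc ior
Hunk 3: at line 2 remove [pmi] add [azlv] -> 6 lines: bdndw ashyq azlv ccttb rwc ior
Hunk 4: at line 2 remove [azlv,ccttb,rwc] add [ubgu,jdr] -> 5 lines: bdndw ashyq ubgu jdr ior
Hunk 5: at line 1 remove [ubgu] add [tbmkt,beg,fwiy] -> 7 lines: bdndw ashyq tbmkt beg fwiy jdr ior
Hunk 6: at line 3 remove [fwiy] add [mxnpq,oly,txz] -> 9 lines: bdndw ashyq tbmkt beg mxnpq oly txz jdr ior
Hunk 7: at line 2 remove [beg,mxnpq,oly] add [bgzv] -> 7 lines: bdndw ashyq tbmkt bgzv txz jdr ior
Final line count: 7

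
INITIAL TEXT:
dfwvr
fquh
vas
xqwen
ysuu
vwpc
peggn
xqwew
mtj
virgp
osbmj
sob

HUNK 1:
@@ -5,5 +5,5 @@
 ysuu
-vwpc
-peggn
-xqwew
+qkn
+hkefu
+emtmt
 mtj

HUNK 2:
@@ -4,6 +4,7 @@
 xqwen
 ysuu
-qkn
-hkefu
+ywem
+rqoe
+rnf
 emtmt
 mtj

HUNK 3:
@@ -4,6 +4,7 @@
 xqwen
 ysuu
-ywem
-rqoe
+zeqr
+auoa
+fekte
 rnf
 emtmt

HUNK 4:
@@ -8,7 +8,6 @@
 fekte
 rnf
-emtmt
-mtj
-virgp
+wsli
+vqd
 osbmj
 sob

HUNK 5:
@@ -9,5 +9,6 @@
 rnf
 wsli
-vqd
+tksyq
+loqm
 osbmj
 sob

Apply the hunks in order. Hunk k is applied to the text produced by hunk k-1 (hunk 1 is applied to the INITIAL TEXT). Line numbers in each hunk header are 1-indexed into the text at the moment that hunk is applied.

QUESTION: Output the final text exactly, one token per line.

Answer: dfwvr
fquh
vas
xqwen
ysuu
zeqr
auoa
fekte
rnf
wsli
tksyq
loqm
osbmj
sob

Derivation:
Hunk 1: at line 5 remove [vwpc,peggn,xqwew] add [qkn,hkefu,emtmt] -> 12 lines: dfwvr fquh vas xqwen ysuu qkn hkefu emtmt mtj virgp osbmj sob
Hunk 2: at line 4 remove [qkn,hkefu] add [ywem,rqoe,rnf] -> 13 lines: dfwvr fquh vas xqwen ysuu ywem rqoe rnf emtmt mtj virgp osbmj sob
Hunk 3: at line 4 remove [ywem,rqoe] add [zeqr,auoa,fekte] -> 14 lines: dfwvr fquh vas xqwen ysuu zeqr auoa fekte rnf emtmt mtj virgp osbmj sob
Hunk 4: at line 8 remove [emtmt,mtj,virgp] add [wsli,vqd] -> 13 lines: dfwvr fquh vas xqwen ysuu zeqr auoa fekte rnf wsli vqd osbmj sob
Hunk 5: at line 9 remove [vqd] add [tksyq,loqm] -> 14 lines: dfwvr fquh vas xqwen ysuu zeqr auoa fekte rnf wsli tksyq loqm osbmj sob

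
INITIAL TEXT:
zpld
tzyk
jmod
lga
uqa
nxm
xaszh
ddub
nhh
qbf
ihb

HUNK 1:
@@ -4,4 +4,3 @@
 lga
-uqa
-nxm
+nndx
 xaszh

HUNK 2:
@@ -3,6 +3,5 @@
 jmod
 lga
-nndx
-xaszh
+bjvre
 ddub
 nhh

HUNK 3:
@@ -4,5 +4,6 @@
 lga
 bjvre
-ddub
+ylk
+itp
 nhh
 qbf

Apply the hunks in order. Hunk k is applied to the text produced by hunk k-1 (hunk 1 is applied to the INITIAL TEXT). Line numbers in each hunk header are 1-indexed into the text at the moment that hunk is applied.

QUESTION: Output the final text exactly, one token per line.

Hunk 1: at line 4 remove [uqa,nxm] add [nndx] -> 10 lines: zpld tzyk jmod lga nndx xaszh ddub nhh qbf ihb
Hunk 2: at line 3 remove [nndx,xaszh] add [bjvre] -> 9 lines: zpld tzyk jmod lga bjvre ddub nhh qbf ihb
Hunk 3: at line 4 remove [ddub] add [ylk,itp] -> 10 lines: zpld tzyk jmod lga bjvre ylk itp nhh qbf ihb

Answer: zpld
tzyk
jmod
lga
bjvre
ylk
itp
nhh
qbf
ihb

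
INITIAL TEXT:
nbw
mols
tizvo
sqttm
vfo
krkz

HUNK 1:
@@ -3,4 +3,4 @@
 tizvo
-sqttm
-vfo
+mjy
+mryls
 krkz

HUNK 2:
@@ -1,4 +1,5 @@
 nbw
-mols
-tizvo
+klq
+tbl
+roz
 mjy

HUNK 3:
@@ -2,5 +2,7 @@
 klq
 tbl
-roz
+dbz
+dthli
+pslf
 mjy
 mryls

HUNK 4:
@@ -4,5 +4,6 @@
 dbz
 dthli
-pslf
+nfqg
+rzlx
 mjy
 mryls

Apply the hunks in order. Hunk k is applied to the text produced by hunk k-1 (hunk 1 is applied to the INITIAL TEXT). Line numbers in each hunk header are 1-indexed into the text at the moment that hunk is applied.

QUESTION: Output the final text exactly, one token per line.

Hunk 1: at line 3 remove [sqttm,vfo] add [mjy,mryls] -> 6 lines: nbw mols tizvo mjy mryls krkz
Hunk 2: at line 1 remove [mols,tizvo] add [klq,tbl,roz] -> 7 lines: nbw klq tbl roz mjy mryls krkz
Hunk 3: at line 2 remove [roz] add [dbz,dthli,pslf] -> 9 lines: nbw klq tbl dbz dthli pslf mjy mryls krkz
Hunk 4: at line 4 remove [pslf] add [nfqg,rzlx] -> 10 lines: nbw klq tbl dbz dthli nfqg rzlx mjy mryls krkz

Answer: nbw
klq
tbl
dbz
dthli
nfqg
rzlx
mjy
mryls
krkz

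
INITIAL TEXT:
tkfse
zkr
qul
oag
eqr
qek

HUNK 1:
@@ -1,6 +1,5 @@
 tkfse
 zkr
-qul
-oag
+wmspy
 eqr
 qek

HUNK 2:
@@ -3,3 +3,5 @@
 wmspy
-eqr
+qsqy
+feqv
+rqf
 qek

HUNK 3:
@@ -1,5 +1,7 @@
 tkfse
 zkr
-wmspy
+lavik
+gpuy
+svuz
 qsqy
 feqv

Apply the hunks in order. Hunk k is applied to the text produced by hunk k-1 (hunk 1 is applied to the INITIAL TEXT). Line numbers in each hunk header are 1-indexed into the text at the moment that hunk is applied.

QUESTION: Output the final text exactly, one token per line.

Answer: tkfse
zkr
lavik
gpuy
svuz
qsqy
feqv
rqf
qek

Derivation:
Hunk 1: at line 1 remove [qul,oag] add [wmspy] -> 5 lines: tkfse zkr wmspy eqr qek
Hunk 2: at line 3 remove [eqr] add [qsqy,feqv,rqf] -> 7 lines: tkfse zkr wmspy qsqy feqv rqf qek
Hunk 3: at line 1 remove [wmspy] add [lavik,gpuy,svuz] -> 9 lines: tkfse zkr lavik gpuy svuz qsqy feqv rqf qek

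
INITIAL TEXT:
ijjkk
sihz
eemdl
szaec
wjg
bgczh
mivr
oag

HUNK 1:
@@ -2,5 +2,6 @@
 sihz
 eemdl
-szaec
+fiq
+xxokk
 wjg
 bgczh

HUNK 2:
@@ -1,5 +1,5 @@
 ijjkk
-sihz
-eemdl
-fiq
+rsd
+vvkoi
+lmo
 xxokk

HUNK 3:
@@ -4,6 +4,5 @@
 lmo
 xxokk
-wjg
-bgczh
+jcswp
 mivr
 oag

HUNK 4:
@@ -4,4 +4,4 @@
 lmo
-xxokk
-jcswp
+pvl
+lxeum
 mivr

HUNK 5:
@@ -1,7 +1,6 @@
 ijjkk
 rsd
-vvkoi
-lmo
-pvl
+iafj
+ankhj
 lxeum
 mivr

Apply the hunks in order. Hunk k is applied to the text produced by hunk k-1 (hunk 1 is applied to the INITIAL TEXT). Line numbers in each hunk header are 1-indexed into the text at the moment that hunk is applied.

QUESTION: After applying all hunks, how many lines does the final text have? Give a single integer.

Hunk 1: at line 2 remove [szaec] add [fiq,xxokk] -> 9 lines: ijjkk sihz eemdl fiq xxokk wjg bgczh mivr oag
Hunk 2: at line 1 remove [sihz,eemdl,fiq] add [rsd,vvkoi,lmo] -> 9 lines: ijjkk rsd vvkoi lmo xxokk wjg bgczh mivr oag
Hunk 3: at line 4 remove [wjg,bgczh] add [jcswp] -> 8 lines: ijjkk rsd vvkoi lmo xxokk jcswp mivr oag
Hunk 4: at line 4 remove [xxokk,jcswp] add [pvl,lxeum] -> 8 lines: ijjkk rsd vvkoi lmo pvl lxeum mivr oag
Hunk 5: at line 1 remove [vvkoi,lmo,pvl] add [iafj,ankhj] -> 7 lines: ijjkk rsd iafj ankhj lxeum mivr oag
Final line count: 7

Answer: 7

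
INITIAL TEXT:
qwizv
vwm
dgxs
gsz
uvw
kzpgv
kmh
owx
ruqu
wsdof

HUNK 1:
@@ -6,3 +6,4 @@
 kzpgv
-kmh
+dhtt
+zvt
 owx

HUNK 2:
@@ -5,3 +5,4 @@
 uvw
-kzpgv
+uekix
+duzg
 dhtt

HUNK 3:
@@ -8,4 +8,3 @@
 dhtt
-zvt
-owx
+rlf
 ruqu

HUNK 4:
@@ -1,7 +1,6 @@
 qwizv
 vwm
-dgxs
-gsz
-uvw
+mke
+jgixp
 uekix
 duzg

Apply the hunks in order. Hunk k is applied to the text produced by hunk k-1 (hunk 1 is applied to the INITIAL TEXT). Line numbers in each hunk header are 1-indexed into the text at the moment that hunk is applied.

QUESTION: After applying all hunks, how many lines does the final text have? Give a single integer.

Hunk 1: at line 6 remove [kmh] add [dhtt,zvt] -> 11 lines: qwizv vwm dgxs gsz uvw kzpgv dhtt zvt owx ruqu wsdof
Hunk 2: at line 5 remove [kzpgv] add [uekix,duzg] -> 12 lines: qwizv vwm dgxs gsz uvw uekix duzg dhtt zvt owx ruqu wsdof
Hunk 3: at line 8 remove [zvt,owx] add [rlf] -> 11 lines: qwizv vwm dgxs gsz uvw uekix duzg dhtt rlf ruqu wsdof
Hunk 4: at line 1 remove [dgxs,gsz,uvw] add [mke,jgixp] -> 10 lines: qwizv vwm mke jgixp uekix duzg dhtt rlf ruqu wsdof
Final line count: 10

Answer: 10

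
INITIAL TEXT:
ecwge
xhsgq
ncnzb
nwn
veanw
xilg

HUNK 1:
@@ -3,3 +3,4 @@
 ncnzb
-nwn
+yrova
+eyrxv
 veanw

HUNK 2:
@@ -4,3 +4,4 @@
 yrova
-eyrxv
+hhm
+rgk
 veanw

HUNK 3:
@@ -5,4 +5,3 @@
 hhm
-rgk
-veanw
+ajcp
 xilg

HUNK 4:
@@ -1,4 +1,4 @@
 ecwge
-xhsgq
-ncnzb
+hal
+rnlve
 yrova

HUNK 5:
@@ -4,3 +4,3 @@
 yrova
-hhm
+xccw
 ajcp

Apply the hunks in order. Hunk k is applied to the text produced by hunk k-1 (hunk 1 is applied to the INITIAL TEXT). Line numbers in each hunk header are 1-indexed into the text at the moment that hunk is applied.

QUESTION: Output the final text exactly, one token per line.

Hunk 1: at line 3 remove [nwn] add [yrova,eyrxv] -> 7 lines: ecwge xhsgq ncnzb yrova eyrxv veanw xilg
Hunk 2: at line 4 remove [eyrxv] add [hhm,rgk] -> 8 lines: ecwge xhsgq ncnzb yrova hhm rgk veanw xilg
Hunk 3: at line 5 remove [rgk,veanw] add [ajcp] -> 7 lines: ecwge xhsgq ncnzb yrova hhm ajcp xilg
Hunk 4: at line 1 remove [xhsgq,ncnzb] add [hal,rnlve] -> 7 lines: ecwge hal rnlve yrova hhm ajcp xilg
Hunk 5: at line 4 remove [hhm] add [xccw] -> 7 lines: ecwge hal rnlve yrova xccw ajcp xilg

Answer: ecwge
hal
rnlve
yrova
xccw
ajcp
xilg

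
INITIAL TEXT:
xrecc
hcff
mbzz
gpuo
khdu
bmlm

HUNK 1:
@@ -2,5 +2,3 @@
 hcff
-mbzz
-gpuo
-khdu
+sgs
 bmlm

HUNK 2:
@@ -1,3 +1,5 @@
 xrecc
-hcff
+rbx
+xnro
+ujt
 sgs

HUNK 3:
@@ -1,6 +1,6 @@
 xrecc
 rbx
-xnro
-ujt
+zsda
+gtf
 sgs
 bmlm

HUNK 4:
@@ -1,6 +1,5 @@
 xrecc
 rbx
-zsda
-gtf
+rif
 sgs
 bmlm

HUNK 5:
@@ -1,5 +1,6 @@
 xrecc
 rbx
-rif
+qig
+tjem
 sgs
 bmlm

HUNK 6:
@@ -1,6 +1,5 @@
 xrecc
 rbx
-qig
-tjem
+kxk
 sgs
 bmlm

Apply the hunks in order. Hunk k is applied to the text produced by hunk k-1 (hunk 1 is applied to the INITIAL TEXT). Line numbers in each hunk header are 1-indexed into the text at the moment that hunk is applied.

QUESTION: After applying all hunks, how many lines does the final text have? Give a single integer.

Answer: 5

Derivation:
Hunk 1: at line 2 remove [mbzz,gpuo,khdu] add [sgs] -> 4 lines: xrecc hcff sgs bmlm
Hunk 2: at line 1 remove [hcff] add [rbx,xnro,ujt] -> 6 lines: xrecc rbx xnro ujt sgs bmlm
Hunk 3: at line 1 remove [xnro,ujt] add [zsda,gtf] -> 6 lines: xrecc rbx zsda gtf sgs bmlm
Hunk 4: at line 1 remove [zsda,gtf] add [rif] -> 5 lines: xrecc rbx rif sgs bmlm
Hunk 5: at line 1 remove [rif] add [qig,tjem] -> 6 lines: xrecc rbx qig tjem sgs bmlm
Hunk 6: at line 1 remove [qig,tjem] add [kxk] -> 5 lines: xrecc rbx kxk sgs bmlm
Final line count: 5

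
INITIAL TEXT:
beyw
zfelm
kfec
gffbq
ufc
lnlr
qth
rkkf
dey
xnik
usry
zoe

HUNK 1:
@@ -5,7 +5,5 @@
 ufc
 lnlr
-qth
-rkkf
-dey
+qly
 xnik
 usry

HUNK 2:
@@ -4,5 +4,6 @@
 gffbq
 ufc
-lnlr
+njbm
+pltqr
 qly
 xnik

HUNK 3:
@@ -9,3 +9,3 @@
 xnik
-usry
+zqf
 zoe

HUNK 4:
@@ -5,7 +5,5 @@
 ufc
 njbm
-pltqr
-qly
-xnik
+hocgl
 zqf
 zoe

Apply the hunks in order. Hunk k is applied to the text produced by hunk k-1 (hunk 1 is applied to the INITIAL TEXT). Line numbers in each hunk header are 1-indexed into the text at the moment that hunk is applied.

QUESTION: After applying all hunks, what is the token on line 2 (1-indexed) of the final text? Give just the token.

Answer: zfelm

Derivation:
Hunk 1: at line 5 remove [qth,rkkf,dey] add [qly] -> 10 lines: beyw zfelm kfec gffbq ufc lnlr qly xnik usry zoe
Hunk 2: at line 4 remove [lnlr] add [njbm,pltqr] -> 11 lines: beyw zfelm kfec gffbq ufc njbm pltqr qly xnik usry zoe
Hunk 3: at line 9 remove [usry] add [zqf] -> 11 lines: beyw zfelm kfec gffbq ufc njbm pltqr qly xnik zqf zoe
Hunk 4: at line 5 remove [pltqr,qly,xnik] add [hocgl] -> 9 lines: beyw zfelm kfec gffbq ufc njbm hocgl zqf zoe
Final line 2: zfelm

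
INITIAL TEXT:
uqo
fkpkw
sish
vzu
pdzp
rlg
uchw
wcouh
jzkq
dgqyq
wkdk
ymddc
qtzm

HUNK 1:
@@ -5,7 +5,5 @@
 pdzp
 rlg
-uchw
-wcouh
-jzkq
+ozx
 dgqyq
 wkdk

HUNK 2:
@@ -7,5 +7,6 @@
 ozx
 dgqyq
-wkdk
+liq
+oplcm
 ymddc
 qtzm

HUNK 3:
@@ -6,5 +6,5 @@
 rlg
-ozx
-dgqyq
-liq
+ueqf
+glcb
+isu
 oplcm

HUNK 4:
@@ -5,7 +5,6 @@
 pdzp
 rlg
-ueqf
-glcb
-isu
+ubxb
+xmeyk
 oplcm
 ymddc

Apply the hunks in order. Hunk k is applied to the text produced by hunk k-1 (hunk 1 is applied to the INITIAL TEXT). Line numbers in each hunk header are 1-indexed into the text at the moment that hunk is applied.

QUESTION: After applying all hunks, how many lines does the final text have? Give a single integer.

Hunk 1: at line 5 remove [uchw,wcouh,jzkq] add [ozx] -> 11 lines: uqo fkpkw sish vzu pdzp rlg ozx dgqyq wkdk ymddc qtzm
Hunk 2: at line 7 remove [wkdk] add [liq,oplcm] -> 12 lines: uqo fkpkw sish vzu pdzp rlg ozx dgqyq liq oplcm ymddc qtzm
Hunk 3: at line 6 remove [ozx,dgqyq,liq] add [ueqf,glcb,isu] -> 12 lines: uqo fkpkw sish vzu pdzp rlg ueqf glcb isu oplcm ymddc qtzm
Hunk 4: at line 5 remove [ueqf,glcb,isu] add [ubxb,xmeyk] -> 11 lines: uqo fkpkw sish vzu pdzp rlg ubxb xmeyk oplcm ymddc qtzm
Final line count: 11

Answer: 11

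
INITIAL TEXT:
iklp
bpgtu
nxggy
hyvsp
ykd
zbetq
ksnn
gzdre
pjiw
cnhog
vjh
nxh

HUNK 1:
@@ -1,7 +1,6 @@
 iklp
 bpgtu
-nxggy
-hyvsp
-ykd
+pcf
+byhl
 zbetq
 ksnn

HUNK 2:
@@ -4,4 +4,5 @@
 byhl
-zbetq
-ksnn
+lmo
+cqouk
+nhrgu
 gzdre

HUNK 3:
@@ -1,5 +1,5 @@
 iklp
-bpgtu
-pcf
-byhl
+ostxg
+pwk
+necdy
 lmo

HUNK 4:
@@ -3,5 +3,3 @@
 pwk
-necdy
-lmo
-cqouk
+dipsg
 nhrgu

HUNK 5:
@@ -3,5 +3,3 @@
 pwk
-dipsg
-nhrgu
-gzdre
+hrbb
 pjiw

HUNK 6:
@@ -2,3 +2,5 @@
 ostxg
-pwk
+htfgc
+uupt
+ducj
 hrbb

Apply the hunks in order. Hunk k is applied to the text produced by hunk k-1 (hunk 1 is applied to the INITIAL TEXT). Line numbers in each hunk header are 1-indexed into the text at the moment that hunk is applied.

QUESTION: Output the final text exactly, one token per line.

Answer: iklp
ostxg
htfgc
uupt
ducj
hrbb
pjiw
cnhog
vjh
nxh

Derivation:
Hunk 1: at line 1 remove [nxggy,hyvsp,ykd] add [pcf,byhl] -> 11 lines: iklp bpgtu pcf byhl zbetq ksnn gzdre pjiw cnhog vjh nxh
Hunk 2: at line 4 remove [zbetq,ksnn] add [lmo,cqouk,nhrgu] -> 12 lines: iklp bpgtu pcf byhl lmo cqouk nhrgu gzdre pjiw cnhog vjh nxh
Hunk 3: at line 1 remove [bpgtu,pcf,byhl] add [ostxg,pwk,necdy] -> 12 lines: iklp ostxg pwk necdy lmo cqouk nhrgu gzdre pjiw cnhog vjh nxh
Hunk 4: at line 3 remove [necdy,lmo,cqouk] add [dipsg] -> 10 lines: iklp ostxg pwk dipsg nhrgu gzdre pjiw cnhog vjh nxh
Hunk 5: at line 3 remove [dipsg,nhrgu,gzdre] add [hrbb] -> 8 lines: iklp ostxg pwk hrbb pjiw cnhog vjh nxh
Hunk 6: at line 2 remove [pwk] add [htfgc,uupt,ducj] -> 10 lines: iklp ostxg htfgc uupt ducj hrbb pjiw cnhog vjh nxh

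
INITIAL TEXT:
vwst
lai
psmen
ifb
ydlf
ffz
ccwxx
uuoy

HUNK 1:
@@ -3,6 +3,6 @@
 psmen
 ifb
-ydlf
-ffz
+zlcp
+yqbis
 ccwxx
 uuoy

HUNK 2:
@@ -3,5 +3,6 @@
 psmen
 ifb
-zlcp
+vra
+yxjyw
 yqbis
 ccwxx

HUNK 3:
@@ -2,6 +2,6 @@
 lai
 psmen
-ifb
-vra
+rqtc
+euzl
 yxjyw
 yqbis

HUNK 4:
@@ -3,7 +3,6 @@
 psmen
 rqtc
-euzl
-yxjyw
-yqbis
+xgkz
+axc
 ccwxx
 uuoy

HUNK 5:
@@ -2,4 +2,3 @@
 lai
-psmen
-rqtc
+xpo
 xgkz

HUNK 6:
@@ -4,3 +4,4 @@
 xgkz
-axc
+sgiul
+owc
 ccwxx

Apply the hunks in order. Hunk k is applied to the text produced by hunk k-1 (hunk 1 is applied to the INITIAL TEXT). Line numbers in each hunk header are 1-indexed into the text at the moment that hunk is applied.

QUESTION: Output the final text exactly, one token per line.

Answer: vwst
lai
xpo
xgkz
sgiul
owc
ccwxx
uuoy

Derivation:
Hunk 1: at line 3 remove [ydlf,ffz] add [zlcp,yqbis] -> 8 lines: vwst lai psmen ifb zlcp yqbis ccwxx uuoy
Hunk 2: at line 3 remove [zlcp] add [vra,yxjyw] -> 9 lines: vwst lai psmen ifb vra yxjyw yqbis ccwxx uuoy
Hunk 3: at line 2 remove [ifb,vra] add [rqtc,euzl] -> 9 lines: vwst lai psmen rqtc euzl yxjyw yqbis ccwxx uuoy
Hunk 4: at line 3 remove [euzl,yxjyw,yqbis] add [xgkz,axc] -> 8 lines: vwst lai psmen rqtc xgkz axc ccwxx uuoy
Hunk 5: at line 2 remove [psmen,rqtc] add [xpo] -> 7 lines: vwst lai xpo xgkz axc ccwxx uuoy
Hunk 6: at line 4 remove [axc] add [sgiul,owc] -> 8 lines: vwst lai xpo xgkz sgiul owc ccwxx uuoy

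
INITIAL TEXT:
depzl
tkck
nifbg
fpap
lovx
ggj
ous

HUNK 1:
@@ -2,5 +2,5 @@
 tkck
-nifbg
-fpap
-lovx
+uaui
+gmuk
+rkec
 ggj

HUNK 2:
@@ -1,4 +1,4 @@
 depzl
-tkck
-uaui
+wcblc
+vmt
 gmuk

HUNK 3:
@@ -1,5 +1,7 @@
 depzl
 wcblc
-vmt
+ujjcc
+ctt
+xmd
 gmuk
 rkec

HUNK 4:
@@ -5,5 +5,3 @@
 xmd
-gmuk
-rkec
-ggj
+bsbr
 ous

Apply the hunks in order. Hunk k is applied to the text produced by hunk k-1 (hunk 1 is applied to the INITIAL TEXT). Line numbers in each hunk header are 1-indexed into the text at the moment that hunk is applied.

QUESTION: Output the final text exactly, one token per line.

Hunk 1: at line 2 remove [nifbg,fpap,lovx] add [uaui,gmuk,rkec] -> 7 lines: depzl tkck uaui gmuk rkec ggj ous
Hunk 2: at line 1 remove [tkck,uaui] add [wcblc,vmt] -> 7 lines: depzl wcblc vmt gmuk rkec ggj ous
Hunk 3: at line 1 remove [vmt] add [ujjcc,ctt,xmd] -> 9 lines: depzl wcblc ujjcc ctt xmd gmuk rkec ggj ous
Hunk 4: at line 5 remove [gmuk,rkec,ggj] add [bsbr] -> 7 lines: depzl wcblc ujjcc ctt xmd bsbr ous

Answer: depzl
wcblc
ujjcc
ctt
xmd
bsbr
ous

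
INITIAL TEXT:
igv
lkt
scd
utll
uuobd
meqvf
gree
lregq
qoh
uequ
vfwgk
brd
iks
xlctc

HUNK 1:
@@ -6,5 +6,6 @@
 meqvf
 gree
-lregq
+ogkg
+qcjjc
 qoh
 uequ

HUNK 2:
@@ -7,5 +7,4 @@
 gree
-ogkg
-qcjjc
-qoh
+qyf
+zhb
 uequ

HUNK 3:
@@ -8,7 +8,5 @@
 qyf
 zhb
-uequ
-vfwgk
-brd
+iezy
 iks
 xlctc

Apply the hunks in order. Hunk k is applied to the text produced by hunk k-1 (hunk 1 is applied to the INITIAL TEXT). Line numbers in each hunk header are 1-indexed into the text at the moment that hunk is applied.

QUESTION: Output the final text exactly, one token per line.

Answer: igv
lkt
scd
utll
uuobd
meqvf
gree
qyf
zhb
iezy
iks
xlctc

Derivation:
Hunk 1: at line 6 remove [lregq] add [ogkg,qcjjc] -> 15 lines: igv lkt scd utll uuobd meqvf gree ogkg qcjjc qoh uequ vfwgk brd iks xlctc
Hunk 2: at line 7 remove [ogkg,qcjjc,qoh] add [qyf,zhb] -> 14 lines: igv lkt scd utll uuobd meqvf gree qyf zhb uequ vfwgk brd iks xlctc
Hunk 3: at line 8 remove [uequ,vfwgk,brd] add [iezy] -> 12 lines: igv lkt scd utll uuobd meqvf gree qyf zhb iezy iks xlctc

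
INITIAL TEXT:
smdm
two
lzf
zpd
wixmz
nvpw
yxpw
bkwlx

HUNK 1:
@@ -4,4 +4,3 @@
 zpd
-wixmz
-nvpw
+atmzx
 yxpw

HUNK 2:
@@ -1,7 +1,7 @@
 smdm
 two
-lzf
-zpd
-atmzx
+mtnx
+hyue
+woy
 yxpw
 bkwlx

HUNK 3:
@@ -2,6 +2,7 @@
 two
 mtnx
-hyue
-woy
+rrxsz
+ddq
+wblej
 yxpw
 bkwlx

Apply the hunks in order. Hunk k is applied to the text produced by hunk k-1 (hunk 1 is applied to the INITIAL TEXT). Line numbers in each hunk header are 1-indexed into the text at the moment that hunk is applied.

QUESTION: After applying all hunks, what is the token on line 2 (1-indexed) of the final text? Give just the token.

Answer: two

Derivation:
Hunk 1: at line 4 remove [wixmz,nvpw] add [atmzx] -> 7 lines: smdm two lzf zpd atmzx yxpw bkwlx
Hunk 2: at line 1 remove [lzf,zpd,atmzx] add [mtnx,hyue,woy] -> 7 lines: smdm two mtnx hyue woy yxpw bkwlx
Hunk 3: at line 2 remove [hyue,woy] add [rrxsz,ddq,wblej] -> 8 lines: smdm two mtnx rrxsz ddq wblej yxpw bkwlx
Final line 2: two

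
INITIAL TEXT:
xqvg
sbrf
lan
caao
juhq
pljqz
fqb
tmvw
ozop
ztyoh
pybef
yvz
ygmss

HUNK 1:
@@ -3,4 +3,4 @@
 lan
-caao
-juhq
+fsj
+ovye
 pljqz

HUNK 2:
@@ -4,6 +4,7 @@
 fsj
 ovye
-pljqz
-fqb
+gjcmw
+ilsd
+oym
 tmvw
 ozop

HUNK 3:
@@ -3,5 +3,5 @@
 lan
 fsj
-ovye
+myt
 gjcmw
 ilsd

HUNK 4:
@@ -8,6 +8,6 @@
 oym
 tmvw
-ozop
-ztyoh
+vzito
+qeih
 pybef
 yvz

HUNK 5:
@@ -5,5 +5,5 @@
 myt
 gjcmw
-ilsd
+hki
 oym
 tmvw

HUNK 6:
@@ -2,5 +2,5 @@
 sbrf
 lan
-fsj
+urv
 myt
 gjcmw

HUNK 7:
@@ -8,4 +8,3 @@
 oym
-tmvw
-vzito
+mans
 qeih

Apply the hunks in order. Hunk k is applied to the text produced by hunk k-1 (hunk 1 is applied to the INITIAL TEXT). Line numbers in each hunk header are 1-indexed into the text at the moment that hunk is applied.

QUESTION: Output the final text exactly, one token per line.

Hunk 1: at line 3 remove [caao,juhq] add [fsj,ovye] -> 13 lines: xqvg sbrf lan fsj ovye pljqz fqb tmvw ozop ztyoh pybef yvz ygmss
Hunk 2: at line 4 remove [pljqz,fqb] add [gjcmw,ilsd,oym] -> 14 lines: xqvg sbrf lan fsj ovye gjcmw ilsd oym tmvw ozop ztyoh pybef yvz ygmss
Hunk 3: at line 3 remove [ovye] add [myt] -> 14 lines: xqvg sbrf lan fsj myt gjcmw ilsd oym tmvw ozop ztyoh pybef yvz ygmss
Hunk 4: at line 8 remove [ozop,ztyoh] add [vzito,qeih] -> 14 lines: xqvg sbrf lan fsj myt gjcmw ilsd oym tmvw vzito qeih pybef yvz ygmss
Hunk 5: at line 5 remove [ilsd] add [hki] -> 14 lines: xqvg sbrf lan fsj myt gjcmw hki oym tmvw vzito qeih pybef yvz ygmss
Hunk 6: at line 2 remove [fsj] add [urv] -> 14 lines: xqvg sbrf lan urv myt gjcmw hki oym tmvw vzito qeih pybef yvz ygmss
Hunk 7: at line 8 remove [tmvw,vzito] add [mans] -> 13 lines: xqvg sbrf lan urv myt gjcmw hki oym mans qeih pybef yvz ygmss

Answer: xqvg
sbrf
lan
urv
myt
gjcmw
hki
oym
mans
qeih
pybef
yvz
ygmss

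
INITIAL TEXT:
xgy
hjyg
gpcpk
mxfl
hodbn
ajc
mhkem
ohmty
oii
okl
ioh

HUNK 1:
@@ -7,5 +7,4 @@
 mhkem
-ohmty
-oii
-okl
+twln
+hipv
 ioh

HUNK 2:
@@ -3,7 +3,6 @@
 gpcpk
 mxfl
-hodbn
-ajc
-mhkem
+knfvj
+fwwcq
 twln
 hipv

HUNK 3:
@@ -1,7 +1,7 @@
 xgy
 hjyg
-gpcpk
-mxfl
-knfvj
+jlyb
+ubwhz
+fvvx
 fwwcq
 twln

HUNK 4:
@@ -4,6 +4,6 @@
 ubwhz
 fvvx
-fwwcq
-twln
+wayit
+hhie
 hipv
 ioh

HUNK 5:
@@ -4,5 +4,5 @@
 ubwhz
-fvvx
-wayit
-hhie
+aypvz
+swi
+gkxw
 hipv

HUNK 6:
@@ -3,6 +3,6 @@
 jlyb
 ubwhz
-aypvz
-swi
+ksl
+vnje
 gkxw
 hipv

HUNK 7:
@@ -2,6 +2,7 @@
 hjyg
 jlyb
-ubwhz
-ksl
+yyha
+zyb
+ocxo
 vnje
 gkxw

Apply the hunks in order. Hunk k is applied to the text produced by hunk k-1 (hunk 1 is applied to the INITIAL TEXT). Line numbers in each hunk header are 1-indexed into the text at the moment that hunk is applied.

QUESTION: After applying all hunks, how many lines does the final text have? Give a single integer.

Answer: 10

Derivation:
Hunk 1: at line 7 remove [ohmty,oii,okl] add [twln,hipv] -> 10 lines: xgy hjyg gpcpk mxfl hodbn ajc mhkem twln hipv ioh
Hunk 2: at line 3 remove [hodbn,ajc,mhkem] add [knfvj,fwwcq] -> 9 lines: xgy hjyg gpcpk mxfl knfvj fwwcq twln hipv ioh
Hunk 3: at line 1 remove [gpcpk,mxfl,knfvj] add [jlyb,ubwhz,fvvx] -> 9 lines: xgy hjyg jlyb ubwhz fvvx fwwcq twln hipv ioh
Hunk 4: at line 4 remove [fwwcq,twln] add [wayit,hhie] -> 9 lines: xgy hjyg jlyb ubwhz fvvx wayit hhie hipv ioh
Hunk 5: at line 4 remove [fvvx,wayit,hhie] add [aypvz,swi,gkxw] -> 9 lines: xgy hjyg jlyb ubwhz aypvz swi gkxw hipv ioh
Hunk 6: at line 3 remove [aypvz,swi] add [ksl,vnje] -> 9 lines: xgy hjyg jlyb ubwhz ksl vnje gkxw hipv ioh
Hunk 7: at line 2 remove [ubwhz,ksl] add [yyha,zyb,ocxo] -> 10 lines: xgy hjyg jlyb yyha zyb ocxo vnje gkxw hipv ioh
Final line count: 10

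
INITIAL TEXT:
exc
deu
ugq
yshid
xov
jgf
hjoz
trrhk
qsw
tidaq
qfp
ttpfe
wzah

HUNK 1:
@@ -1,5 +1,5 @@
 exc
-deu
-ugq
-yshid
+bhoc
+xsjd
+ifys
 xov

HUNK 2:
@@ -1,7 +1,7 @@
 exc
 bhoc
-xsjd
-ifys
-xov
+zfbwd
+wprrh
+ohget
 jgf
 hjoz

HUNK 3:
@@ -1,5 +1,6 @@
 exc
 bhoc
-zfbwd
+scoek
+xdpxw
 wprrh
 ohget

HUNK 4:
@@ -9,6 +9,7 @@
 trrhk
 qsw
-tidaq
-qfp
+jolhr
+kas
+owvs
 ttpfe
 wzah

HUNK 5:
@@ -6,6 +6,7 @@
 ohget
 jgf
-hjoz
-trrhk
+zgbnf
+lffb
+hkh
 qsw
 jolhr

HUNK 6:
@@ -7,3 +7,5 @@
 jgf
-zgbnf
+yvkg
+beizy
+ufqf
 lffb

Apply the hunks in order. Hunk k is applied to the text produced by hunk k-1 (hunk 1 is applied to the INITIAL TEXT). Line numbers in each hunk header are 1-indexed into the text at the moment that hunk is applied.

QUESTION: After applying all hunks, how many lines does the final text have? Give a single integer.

Answer: 18

Derivation:
Hunk 1: at line 1 remove [deu,ugq,yshid] add [bhoc,xsjd,ifys] -> 13 lines: exc bhoc xsjd ifys xov jgf hjoz trrhk qsw tidaq qfp ttpfe wzah
Hunk 2: at line 1 remove [xsjd,ifys,xov] add [zfbwd,wprrh,ohget] -> 13 lines: exc bhoc zfbwd wprrh ohget jgf hjoz trrhk qsw tidaq qfp ttpfe wzah
Hunk 3: at line 1 remove [zfbwd] add [scoek,xdpxw] -> 14 lines: exc bhoc scoek xdpxw wprrh ohget jgf hjoz trrhk qsw tidaq qfp ttpfe wzah
Hunk 4: at line 9 remove [tidaq,qfp] add [jolhr,kas,owvs] -> 15 lines: exc bhoc scoek xdpxw wprrh ohget jgf hjoz trrhk qsw jolhr kas owvs ttpfe wzah
Hunk 5: at line 6 remove [hjoz,trrhk] add [zgbnf,lffb,hkh] -> 16 lines: exc bhoc scoek xdpxw wprrh ohget jgf zgbnf lffb hkh qsw jolhr kas owvs ttpfe wzah
Hunk 6: at line 7 remove [zgbnf] add [yvkg,beizy,ufqf] -> 18 lines: exc bhoc scoek xdpxw wprrh ohget jgf yvkg beizy ufqf lffb hkh qsw jolhr kas owvs ttpfe wzah
Final line count: 18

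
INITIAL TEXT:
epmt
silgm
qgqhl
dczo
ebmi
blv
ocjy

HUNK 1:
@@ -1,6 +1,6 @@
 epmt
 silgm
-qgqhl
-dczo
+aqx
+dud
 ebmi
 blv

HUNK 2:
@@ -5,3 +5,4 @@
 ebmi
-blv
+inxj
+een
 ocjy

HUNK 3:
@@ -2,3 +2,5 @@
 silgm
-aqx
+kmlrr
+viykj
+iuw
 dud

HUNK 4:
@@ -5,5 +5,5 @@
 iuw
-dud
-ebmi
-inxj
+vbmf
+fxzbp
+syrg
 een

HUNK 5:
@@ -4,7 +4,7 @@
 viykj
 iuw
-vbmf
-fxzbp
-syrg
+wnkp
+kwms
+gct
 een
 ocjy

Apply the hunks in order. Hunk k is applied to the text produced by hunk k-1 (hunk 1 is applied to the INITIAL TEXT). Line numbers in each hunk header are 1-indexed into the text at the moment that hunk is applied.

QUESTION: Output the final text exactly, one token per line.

Hunk 1: at line 1 remove [qgqhl,dczo] add [aqx,dud] -> 7 lines: epmt silgm aqx dud ebmi blv ocjy
Hunk 2: at line 5 remove [blv] add [inxj,een] -> 8 lines: epmt silgm aqx dud ebmi inxj een ocjy
Hunk 3: at line 2 remove [aqx] add [kmlrr,viykj,iuw] -> 10 lines: epmt silgm kmlrr viykj iuw dud ebmi inxj een ocjy
Hunk 4: at line 5 remove [dud,ebmi,inxj] add [vbmf,fxzbp,syrg] -> 10 lines: epmt silgm kmlrr viykj iuw vbmf fxzbp syrg een ocjy
Hunk 5: at line 4 remove [vbmf,fxzbp,syrg] add [wnkp,kwms,gct] -> 10 lines: epmt silgm kmlrr viykj iuw wnkp kwms gct een ocjy

Answer: epmt
silgm
kmlrr
viykj
iuw
wnkp
kwms
gct
een
ocjy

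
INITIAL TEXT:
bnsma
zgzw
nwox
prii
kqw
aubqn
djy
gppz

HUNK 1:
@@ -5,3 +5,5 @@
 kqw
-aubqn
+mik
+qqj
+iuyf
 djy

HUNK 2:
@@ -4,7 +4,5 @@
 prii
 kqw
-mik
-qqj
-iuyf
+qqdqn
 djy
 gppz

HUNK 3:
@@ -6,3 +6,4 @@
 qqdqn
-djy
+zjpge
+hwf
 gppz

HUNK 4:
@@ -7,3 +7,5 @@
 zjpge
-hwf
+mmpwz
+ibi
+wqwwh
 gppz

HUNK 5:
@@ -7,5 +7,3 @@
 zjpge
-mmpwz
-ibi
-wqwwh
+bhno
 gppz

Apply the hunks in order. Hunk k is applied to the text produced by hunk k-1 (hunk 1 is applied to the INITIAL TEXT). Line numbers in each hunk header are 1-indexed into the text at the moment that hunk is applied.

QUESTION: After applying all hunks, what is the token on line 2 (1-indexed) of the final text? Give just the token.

Answer: zgzw

Derivation:
Hunk 1: at line 5 remove [aubqn] add [mik,qqj,iuyf] -> 10 lines: bnsma zgzw nwox prii kqw mik qqj iuyf djy gppz
Hunk 2: at line 4 remove [mik,qqj,iuyf] add [qqdqn] -> 8 lines: bnsma zgzw nwox prii kqw qqdqn djy gppz
Hunk 3: at line 6 remove [djy] add [zjpge,hwf] -> 9 lines: bnsma zgzw nwox prii kqw qqdqn zjpge hwf gppz
Hunk 4: at line 7 remove [hwf] add [mmpwz,ibi,wqwwh] -> 11 lines: bnsma zgzw nwox prii kqw qqdqn zjpge mmpwz ibi wqwwh gppz
Hunk 5: at line 7 remove [mmpwz,ibi,wqwwh] add [bhno] -> 9 lines: bnsma zgzw nwox prii kqw qqdqn zjpge bhno gppz
Final line 2: zgzw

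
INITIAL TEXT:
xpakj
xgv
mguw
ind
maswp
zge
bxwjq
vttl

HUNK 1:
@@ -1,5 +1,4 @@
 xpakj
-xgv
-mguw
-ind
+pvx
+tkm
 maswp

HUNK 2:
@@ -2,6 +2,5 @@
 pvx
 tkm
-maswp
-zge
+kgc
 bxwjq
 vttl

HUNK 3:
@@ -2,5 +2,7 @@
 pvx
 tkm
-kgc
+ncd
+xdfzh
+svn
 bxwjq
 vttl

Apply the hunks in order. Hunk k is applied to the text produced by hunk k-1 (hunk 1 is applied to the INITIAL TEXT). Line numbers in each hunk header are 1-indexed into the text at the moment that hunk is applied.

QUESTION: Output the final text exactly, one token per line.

Hunk 1: at line 1 remove [xgv,mguw,ind] add [pvx,tkm] -> 7 lines: xpakj pvx tkm maswp zge bxwjq vttl
Hunk 2: at line 2 remove [maswp,zge] add [kgc] -> 6 lines: xpakj pvx tkm kgc bxwjq vttl
Hunk 3: at line 2 remove [kgc] add [ncd,xdfzh,svn] -> 8 lines: xpakj pvx tkm ncd xdfzh svn bxwjq vttl

Answer: xpakj
pvx
tkm
ncd
xdfzh
svn
bxwjq
vttl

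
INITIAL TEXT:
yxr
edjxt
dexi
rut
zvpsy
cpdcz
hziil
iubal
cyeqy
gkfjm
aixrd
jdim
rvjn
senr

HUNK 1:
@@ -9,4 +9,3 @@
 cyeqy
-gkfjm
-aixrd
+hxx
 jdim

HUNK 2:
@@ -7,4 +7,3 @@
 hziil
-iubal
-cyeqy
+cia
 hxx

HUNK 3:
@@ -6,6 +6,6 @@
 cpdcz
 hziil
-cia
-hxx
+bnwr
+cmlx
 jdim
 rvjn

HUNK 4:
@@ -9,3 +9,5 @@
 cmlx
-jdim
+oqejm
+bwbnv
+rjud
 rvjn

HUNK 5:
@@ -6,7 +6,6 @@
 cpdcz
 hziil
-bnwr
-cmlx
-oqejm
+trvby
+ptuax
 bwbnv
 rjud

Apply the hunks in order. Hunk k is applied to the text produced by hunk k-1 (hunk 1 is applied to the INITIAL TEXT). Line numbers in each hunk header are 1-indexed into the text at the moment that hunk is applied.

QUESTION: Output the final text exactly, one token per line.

Answer: yxr
edjxt
dexi
rut
zvpsy
cpdcz
hziil
trvby
ptuax
bwbnv
rjud
rvjn
senr

Derivation:
Hunk 1: at line 9 remove [gkfjm,aixrd] add [hxx] -> 13 lines: yxr edjxt dexi rut zvpsy cpdcz hziil iubal cyeqy hxx jdim rvjn senr
Hunk 2: at line 7 remove [iubal,cyeqy] add [cia] -> 12 lines: yxr edjxt dexi rut zvpsy cpdcz hziil cia hxx jdim rvjn senr
Hunk 3: at line 6 remove [cia,hxx] add [bnwr,cmlx] -> 12 lines: yxr edjxt dexi rut zvpsy cpdcz hziil bnwr cmlx jdim rvjn senr
Hunk 4: at line 9 remove [jdim] add [oqejm,bwbnv,rjud] -> 14 lines: yxr edjxt dexi rut zvpsy cpdcz hziil bnwr cmlx oqejm bwbnv rjud rvjn senr
Hunk 5: at line 6 remove [bnwr,cmlx,oqejm] add [trvby,ptuax] -> 13 lines: yxr edjxt dexi rut zvpsy cpdcz hziil trvby ptuax bwbnv rjud rvjn senr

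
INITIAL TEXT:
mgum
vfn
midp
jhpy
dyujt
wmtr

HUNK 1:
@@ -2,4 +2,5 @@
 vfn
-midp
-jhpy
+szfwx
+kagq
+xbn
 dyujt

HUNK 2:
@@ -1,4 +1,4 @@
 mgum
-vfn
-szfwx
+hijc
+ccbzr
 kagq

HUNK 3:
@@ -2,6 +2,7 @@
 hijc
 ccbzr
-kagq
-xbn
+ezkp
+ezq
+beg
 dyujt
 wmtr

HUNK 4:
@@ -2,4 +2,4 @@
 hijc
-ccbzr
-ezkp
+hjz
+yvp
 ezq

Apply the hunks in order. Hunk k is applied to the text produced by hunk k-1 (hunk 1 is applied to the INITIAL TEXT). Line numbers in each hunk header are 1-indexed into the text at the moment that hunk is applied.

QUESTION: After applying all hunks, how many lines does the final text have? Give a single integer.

Hunk 1: at line 2 remove [midp,jhpy] add [szfwx,kagq,xbn] -> 7 lines: mgum vfn szfwx kagq xbn dyujt wmtr
Hunk 2: at line 1 remove [vfn,szfwx] add [hijc,ccbzr] -> 7 lines: mgum hijc ccbzr kagq xbn dyujt wmtr
Hunk 3: at line 2 remove [kagq,xbn] add [ezkp,ezq,beg] -> 8 lines: mgum hijc ccbzr ezkp ezq beg dyujt wmtr
Hunk 4: at line 2 remove [ccbzr,ezkp] add [hjz,yvp] -> 8 lines: mgum hijc hjz yvp ezq beg dyujt wmtr
Final line count: 8

Answer: 8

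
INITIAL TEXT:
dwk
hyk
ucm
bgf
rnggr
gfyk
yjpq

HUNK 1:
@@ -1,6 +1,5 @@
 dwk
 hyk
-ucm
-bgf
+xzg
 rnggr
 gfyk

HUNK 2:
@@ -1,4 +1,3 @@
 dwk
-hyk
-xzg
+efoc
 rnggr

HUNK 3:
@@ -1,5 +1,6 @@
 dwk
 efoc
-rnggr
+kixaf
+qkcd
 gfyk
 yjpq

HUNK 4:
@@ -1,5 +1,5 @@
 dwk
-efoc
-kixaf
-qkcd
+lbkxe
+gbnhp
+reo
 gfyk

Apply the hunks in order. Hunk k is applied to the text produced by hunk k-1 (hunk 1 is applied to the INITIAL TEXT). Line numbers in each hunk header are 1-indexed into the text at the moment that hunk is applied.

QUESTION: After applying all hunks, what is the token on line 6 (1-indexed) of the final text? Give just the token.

Hunk 1: at line 1 remove [ucm,bgf] add [xzg] -> 6 lines: dwk hyk xzg rnggr gfyk yjpq
Hunk 2: at line 1 remove [hyk,xzg] add [efoc] -> 5 lines: dwk efoc rnggr gfyk yjpq
Hunk 3: at line 1 remove [rnggr] add [kixaf,qkcd] -> 6 lines: dwk efoc kixaf qkcd gfyk yjpq
Hunk 4: at line 1 remove [efoc,kixaf,qkcd] add [lbkxe,gbnhp,reo] -> 6 lines: dwk lbkxe gbnhp reo gfyk yjpq
Final line 6: yjpq

Answer: yjpq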